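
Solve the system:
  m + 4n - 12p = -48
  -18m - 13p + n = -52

infinitely many solutions

Row-reduce:
R2 ← R2 + 18·R1.
R2 ← R2 / (73).
R1 ← R1 − 4·R2.
Rank is 2 with 3 unknowns, leaving p free.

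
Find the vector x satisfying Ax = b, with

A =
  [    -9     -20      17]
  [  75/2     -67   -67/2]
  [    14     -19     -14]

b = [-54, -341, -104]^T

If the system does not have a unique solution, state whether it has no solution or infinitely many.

no solution

Row-reduce:
R1 ← R1 / (-9).
R2 ← R2 − 75/2·R1.
R3 ← R3 − 14·R1.
R2 ← R2 / (-451/3).
R1 ← R1 − 20/9·R2.
R3 ← R3 + 451/9·R2.
Row 3 reduces to 0 = 2/3, a contradiction. The system is inconsistent.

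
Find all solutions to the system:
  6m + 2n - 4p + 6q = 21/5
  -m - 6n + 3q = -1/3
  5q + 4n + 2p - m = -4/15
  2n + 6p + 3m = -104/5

Row-reduce the augmented matrix:
R1 ← R1 / (6).
R2 ← R2 + 1·R1.
R3 ← R3 + 1·R1.
R4 ← R4 − 3·R1.
R2 ← R2 / (-17/3).
R1 ← R1 − 1/3·R2.
R3 ← R3 − 13/3·R2.
R4 ← R4 − 1·R2.
R3 ← R3 / (14/17).
R1 ← R1 + 12/17·R3.
R2 ← R2 − 2/17·R3.
R4 ← R4 − 134/17·R3.
R4 ← R4 / (-89).
R1 ← R1 − 9·R4.
R2 ← R2 + 2·R4.
R3 ← R3 − 11·R4.
Reading off the reduced rows gives m = -5/3, n = 1/2, p = -14/5, q = 1/3.

m = -5/3, n = 1/2, p = -14/5, q = 1/3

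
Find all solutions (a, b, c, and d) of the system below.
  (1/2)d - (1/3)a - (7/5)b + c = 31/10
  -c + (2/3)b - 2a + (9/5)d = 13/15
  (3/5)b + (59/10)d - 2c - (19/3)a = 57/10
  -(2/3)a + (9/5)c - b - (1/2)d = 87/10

Row-reduce:
R1 ← R1 / (-1/3).
R2 ← R2 + 2·R1.
R3 ← R3 + 19/3·R1.
R4 ← R4 + 2/3·R1.
R2 ← R2 / (136/15).
R1 ← R1 − 21/5·R2.
R3 ← R3 − 136/5·R2.
R4 ← R4 − 9/5·R2.
Swap R3 and R4.
R3 ← R3 / (809/680).
R1 ← R1 − 33/136·R3.
R2 ← R2 + 105/136·R3.
Rank is 3 with 4 unknowns, leaving d free.

infinitely many solutions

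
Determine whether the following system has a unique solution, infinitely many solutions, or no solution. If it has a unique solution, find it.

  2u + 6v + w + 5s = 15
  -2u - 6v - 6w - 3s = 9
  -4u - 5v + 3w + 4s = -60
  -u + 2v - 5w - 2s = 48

u = 0, v = 6, w = -6, s = -3

Row-reduce the augmented matrix:
R1 ← R1 / (2).
R2 ← R2 + 2·R1.
R3 ← R3 + 4·R1.
R4 ← R4 + 1·R1.
Swap R2 and R3.
R2 ← R2 / (7).
R1 ← R1 − 3·R2.
R4 ← R4 − 5·R2.
R3 ← R3 / (-5).
R1 ← R1 + 23/14·R3.
R2 ← R2 − 5/7·R3.
R4 ← R4 + 113/14·R3.
R4 ← R4 / (-891/70).
R1 ← R1 + 291/70·R4.
R2 ← R2 − 16/7·R4.
R3 ← R3 + 2/5·R4.
Reading off the reduced rows gives u = 0, v = 6, w = -6, s = -3.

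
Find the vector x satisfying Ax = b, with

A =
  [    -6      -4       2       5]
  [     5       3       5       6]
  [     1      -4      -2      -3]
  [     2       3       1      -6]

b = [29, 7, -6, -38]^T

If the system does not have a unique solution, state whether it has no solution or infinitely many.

x_1 = -1, x_2 = -1, x_3 = -3, x_4 = 5

Row-reduce the augmented matrix:
R1 ← R1 / (-6).
R2 ← R2 − 5·R1.
R3 ← R3 − 1·R1.
R4 ← R4 − 2·R1.
R2 ← R2 / (-1/3).
R1 ← R1 − 2/3·R2.
R3 ← R3 + 14/3·R2.
R4 ← R4 − 5/3·R2.
R3 ← R3 / (-95).
R1 ← R1 − 13·R3.
R2 ← R2 + 20·R3.
R4 ← R4 − 35·R3.
R4 ← R4 / (-128/19).
R1 ← R1 + 26/95·R4.
R2 ← R2 + 3/38·R4.
R3 ← R3 − 289/190·R4.
Reading off the reduced rows gives x_1 = -1, x_2 = -1, x_3 = -3, x_4 = 5.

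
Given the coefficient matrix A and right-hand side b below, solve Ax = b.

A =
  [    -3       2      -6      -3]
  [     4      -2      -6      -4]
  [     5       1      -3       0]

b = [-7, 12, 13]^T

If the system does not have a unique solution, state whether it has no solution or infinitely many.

Row-reduce:
R1 ← R1 / (-3).
R2 ← R2 − 4·R1.
R3 ← R3 − 5·R1.
R2 ← R2 / (2/3).
R1 ← R1 + 2/3·R2.
R3 ← R3 − 13/3·R2.
R3 ← R3 / (78).
R1 ← R1 + 12·R3.
R2 ← R2 + 21·R3.
Rank is 3 with 4 unknowns, leaving x_4 free.

infinitely many solutions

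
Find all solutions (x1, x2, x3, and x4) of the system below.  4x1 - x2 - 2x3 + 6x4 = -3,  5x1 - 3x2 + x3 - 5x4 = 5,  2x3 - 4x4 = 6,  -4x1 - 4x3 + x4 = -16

Row-reduce the augmented matrix:
R1 ← R1 / (4).
R2 ← R2 − 5·R1.
R4 ← R4 + 4·R1.
R2 ← R2 / (-7/4).
R1 ← R1 + 1/4·R2.
R4 ← R4 + 1·R2.
R3 ← R3 / (2).
R1 ← R1 + 1·R3.
R2 ← R2 + 2·R3.
R4 ← R4 + 8·R3.
R4 ← R4 / (-13/7).
R1 ← R1 − 9/7·R4.
R2 ← R2 − 22/7·R4.
R3 ← R3 + 2·R4.
Reading off the reduced rows gives x1 = 1, x2 = 1, x3 = 3, x4 = 0.

x1 = 1, x2 = 1, x3 = 3, x4 = 0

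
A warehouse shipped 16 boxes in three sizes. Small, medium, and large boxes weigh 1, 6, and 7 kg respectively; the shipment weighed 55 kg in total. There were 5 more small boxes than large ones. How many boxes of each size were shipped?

small boxes: 9, medium boxes: 3, large boxes: 4

Let s = small boxes, m = medium boxes, l = large boxes.
  s + l + m = 16
  s + 6m + 7l = 55
  s - l = 5
Row-reduce the augmented matrix:
R2 ← R2 − 1·R1.
R3 ← R3 − 1·R1.
R2 ← R2 / (5).
R1 ← R1 − 1·R2.
R3 ← R3 + 1·R2.
R3 ← R3 / (-4/5).
R1 ← R1 + 1/5·R3.
R2 ← R2 − 6/5·R3.
Reading off the reduced rows gives s = 9, m = 3, l = 4.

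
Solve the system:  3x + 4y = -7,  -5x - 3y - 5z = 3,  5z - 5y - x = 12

no solution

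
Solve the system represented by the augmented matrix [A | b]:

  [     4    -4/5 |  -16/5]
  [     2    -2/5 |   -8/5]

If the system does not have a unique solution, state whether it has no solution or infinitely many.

Row-reduce:
R1 ← R1 / (4).
R2 ← R2 − 2·R1.
Rank is 1 with 2 unknowns, leaving x_2 free.

infinitely many solutions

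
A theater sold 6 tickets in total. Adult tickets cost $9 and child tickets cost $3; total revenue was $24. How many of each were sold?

Let a = adult tickets, c = child tickets.
  a + c = 6
  9a + 3c = 24
Row-reduce the augmented matrix:
R2 ← R2 − 9·R1.
R2 ← R2 / (-6).
R1 ← R1 − 1·R2.
Reading off the reduced rows gives a = 1, c = 5.

adult tickets: 1, child tickets: 5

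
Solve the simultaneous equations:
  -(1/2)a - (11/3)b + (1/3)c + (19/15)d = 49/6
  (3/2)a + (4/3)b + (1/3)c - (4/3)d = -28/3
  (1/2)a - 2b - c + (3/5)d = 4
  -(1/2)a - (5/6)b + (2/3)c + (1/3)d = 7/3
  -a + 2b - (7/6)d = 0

no solution

Row-reduce:
R1 ← R1 / (-1/2).
R2 ← R2 − 3/2·R1.
R3 ← R3 − 1/2·R1.
R4 ← R4 + 1/2·R1.
R5 ← R5 + 1·R1.
R2 ← R2 / (-29/3).
R1 ← R1 − 22/3·R2.
R3 ← R3 + 17/3·R2.
R4 ← R4 − 17/6·R2.
R5 ← R5 − 28/3·R2.
R3 ← R3 / (-42/29).
R1 ← R1 − 10/29·R3.
R2 ← R2 + 4/29·R3.
R4 ← R4 − 21/29·R3.
R5 ← R5 − 18/29·R3.
Swap R4 and R5.
R4 ← R4 / (-239/210).
R1 ← R1 + 59/105·R4.
R2 ← R2 + 31/105·R4.
R3 ← R3 + 61/210·R4.
Row 5 reduces to 0 = 1/4, a contradiction. The system is inconsistent.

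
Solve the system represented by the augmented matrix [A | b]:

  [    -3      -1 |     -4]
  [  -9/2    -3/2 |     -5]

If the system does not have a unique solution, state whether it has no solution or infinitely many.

no solution

Row-reduce:
R1 ← R1 / (-3).
R2 ← R2 + 9/2·R1.
Row 2 reduces to 0 = 1, a contradiction. The system is inconsistent.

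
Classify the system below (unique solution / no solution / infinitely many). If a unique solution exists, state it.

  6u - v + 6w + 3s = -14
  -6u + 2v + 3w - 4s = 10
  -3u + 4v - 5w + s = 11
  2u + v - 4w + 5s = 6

u = -4, v = -1, w = 0, s = 3

Row-reduce the augmented matrix:
R1 ← R1 / (6).
R2 ← R2 + 6·R1.
R3 ← R3 + 3·R1.
R4 ← R4 − 2·R1.
R1 ← R1 + 1/6·R2.
R3 ← R3 − 7/2·R2.
R4 ← R4 − 4/3·R2.
R3 ← R3 / (-67/2).
R1 ← R1 − 5/2·R3.
R2 ← R2 − 9·R3.
R4 ← R4 + 18·R3.
R4 ← R4 / (424/201).
R1 ← R1 − 157/201·R4.
R2 ← R2 − 41/67·R4.
R3 ← R3 + 12/67·R4.
Reading off the reduced rows gives u = -4, v = -1, w = 0, s = 3.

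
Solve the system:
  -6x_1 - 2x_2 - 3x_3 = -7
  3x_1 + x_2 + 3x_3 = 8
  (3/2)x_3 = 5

no solution

Row-reduce:
R1 ← R1 / (-6).
R2 ← R2 − 3·R1.
R2 ← R2 / (3/2).
R1 ← R1 − 1/2·R2.
R3 ← R3 − 3/2·R2.
Row 3 reduces to 0 = 1/2, a contradiction. The system is inconsistent.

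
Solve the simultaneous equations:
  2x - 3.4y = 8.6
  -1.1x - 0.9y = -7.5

x = 6, y = 1

Row-reduce the augmented matrix:
R1 ← R1 / (2).
R2 ← R2 + 11/10·R1.
R2 ← R2 / (-277/100).
R1 ← R1 + 17/10·R2.
Reading off the reduced rows gives x = 6, y = 1.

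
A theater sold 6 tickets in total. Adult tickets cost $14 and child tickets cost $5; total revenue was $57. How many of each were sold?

adult tickets: 3, child tickets: 3

Let a = adult tickets, c = child tickets.
  a + c = 6
  14a + 5c = 57
Row-reduce the augmented matrix:
R2 ← R2 − 14·R1.
R2 ← R2 / (-9).
R1 ← R1 − 1·R2.
Reading off the reduced rows gives a = 3, c = 3.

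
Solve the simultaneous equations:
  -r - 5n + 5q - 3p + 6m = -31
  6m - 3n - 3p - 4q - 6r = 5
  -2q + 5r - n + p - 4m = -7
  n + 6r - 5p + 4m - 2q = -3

Row-reduce:
R1 ← R1 / (6).
R2 ← R2 − 6·R1.
R3 ← R3 + 4·R1.
R4 ← R4 − 4·R1.
R2 ← R2 / (2).
R1 ← R1 + 5/6·R2.
R3 ← R3 + 13/3·R2.
R4 ← R4 − 13/3·R2.
R3 ← R3 / (-1).
R1 ← R1 + 1/2·R3.
R4 ← R4 + 3·R3.
R4 ← R4 / (206/3).
R1 ← R1 − 37/6·R4.
R2 ← R2 + 9/2·R4.
R3 ← R3 − 109/6·R4.
Rank is 4 with 5 unknowns, leaving r free.

infinitely many solutions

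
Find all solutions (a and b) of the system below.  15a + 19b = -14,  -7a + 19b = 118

Row-reduce the augmented matrix:
R1 ← R1 / (15).
R2 ← R2 + 7·R1.
R2 ← R2 / (418/15).
R1 ← R1 − 19/15·R2.
Reading off the reduced rows gives a = -6, b = 4.

a = -6, b = 4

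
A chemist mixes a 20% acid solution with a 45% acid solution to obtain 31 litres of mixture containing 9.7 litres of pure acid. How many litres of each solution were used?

Let a = litres of solution A, b = litres of solution B.
  b + a = 31
  (1/5)a + (9/20)b = 97/10
Row-reduce the augmented matrix:
R2 ← R2 − 1/5·R1.
R2 ← R2 / (1/4).
R1 ← R1 − 1·R2.
Reading off the reduced rows gives a = 17, b = 14.

litres of solution A: 17, litres of solution B: 14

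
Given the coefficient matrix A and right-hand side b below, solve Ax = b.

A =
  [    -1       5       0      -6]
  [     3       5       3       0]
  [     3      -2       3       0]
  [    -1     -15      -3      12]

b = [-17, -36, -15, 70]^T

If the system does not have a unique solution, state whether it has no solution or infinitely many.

infinitely many solutions

Row-reduce:
R1 ← R1 / (-1).
R2 ← R2 − 3·R1.
R3 ← R3 − 3·R1.
R4 ← R4 + 1·R1.
R2 ← R2 / (20).
R1 ← R1 + 5·R2.
R3 ← R3 − 13·R2.
R4 ← R4 + 20·R2.
R3 ← R3 / (21/20).
R1 ← R1 − 3/4·R3.
R2 ← R2 − 3/20·R3.
Rank is 3 with 4 unknowns, leaving x_4 free.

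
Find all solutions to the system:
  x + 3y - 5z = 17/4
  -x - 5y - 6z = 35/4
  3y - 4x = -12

x = 9/4, y = -1, z = -1

Row-reduce the augmented matrix:
R2 ← R2 + 1·R1.
R3 ← R3 + 4·R1.
R2 ← R2 / (-2).
R1 ← R1 − 3·R2.
R3 ← R3 − 15·R2.
R3 ← R3 / (-205/2).
R1 ← R1 + 43/2·R3.
R2 ← R2 − 11/2·R3.
Reading off the reduced rows gives x = 9/4, y = -1, z = -1.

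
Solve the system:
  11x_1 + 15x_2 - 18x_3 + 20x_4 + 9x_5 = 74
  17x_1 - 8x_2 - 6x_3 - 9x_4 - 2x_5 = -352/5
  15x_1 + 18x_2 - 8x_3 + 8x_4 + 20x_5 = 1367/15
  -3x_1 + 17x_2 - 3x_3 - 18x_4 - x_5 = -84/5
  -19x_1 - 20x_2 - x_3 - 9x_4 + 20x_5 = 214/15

x_1 = -1, x_2 = 2, x_3 = 4/3, x_4 = 13/5, x_5 = 3

Row-reduce the augmented matrix:
R1 ← R1 / (11).
R2 ← R2 − 17·R1.
R3 ← R3 − 15·R1.
R4 ← R4 + 3·R1.
R5 ← R5 + 19·R1.
R2 ← R2 / (-343/11).
R1 ← R1 − 15/11·R2.
R3 ← R3 + 27/11·R2.
R4 ← R4 − 232/11·R2.
R5 ← R5 − 65/11·R2.
R3 ← R3 / (5086/343).
R1 ← R1 + 234/343·R3.
R2 ← R2 + 240/343·R3.
R4 ← R4 − 2349/343·R3.
R5 ← R5 + 9589/343·R3.
R4 ← R4 / (-163205/5086).
R1 ← R1 + 1702/2543·R4.
R2 ← R2 − 1319/2543·R4.
R3 ← R3 + 5533/5086·R4.
R5 ← R5 + 63223/5086·R4.
R5 ← R5 / (8922762/163205).
R1 ← R1 − 133206/163205·R5.
R2 ← R2 − 116933/163205·R5.
R3 ← R3 − 173272/163205·R5.
R4 ← R4 − 68424/163205·R5.
Reading off the reduced rows gives x_1 = -1, x_2 = 2, x_3 = 4/3, x_4 = 13/5, x_5 = 3.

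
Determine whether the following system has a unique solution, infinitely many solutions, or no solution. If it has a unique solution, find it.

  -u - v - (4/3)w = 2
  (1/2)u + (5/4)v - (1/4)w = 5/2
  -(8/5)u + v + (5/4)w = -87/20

u = 1, v = 1, w = -3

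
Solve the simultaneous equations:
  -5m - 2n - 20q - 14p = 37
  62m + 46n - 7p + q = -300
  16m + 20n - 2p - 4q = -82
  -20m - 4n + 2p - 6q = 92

no solution

Row-reduce:
R1 ← R1 / (-5).
R2 ← R2 − 62·R1.
R3 ← R3 − 16·R1.
R4 ← R4 + 20·R1.
R2 ← R2 / (106/5).
R1 ← R1 − 2/5·R2.
R3 ← R3 − 68/5·R2.
R4 ← R4 − 4·R2.
R3 ← R3 / (3660/53).
R1 ← R1 − 329/53·R3.
R2 ← R2 + 903/106·R3.
R4 ← R4 − 4880/53·R3.
Row 4 reduces to 0 = 4/3, a contradiction. The system is inconsistent.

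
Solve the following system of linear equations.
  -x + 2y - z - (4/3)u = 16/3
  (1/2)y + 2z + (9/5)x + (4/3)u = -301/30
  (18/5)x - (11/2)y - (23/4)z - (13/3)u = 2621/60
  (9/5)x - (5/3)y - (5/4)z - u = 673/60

infinitely many solutions

Row-reduce:
R1 ← R1 / (-1).
R2 ← R2 − 9/5·R1.
R3 ← R3 − 18/5·R1.
R4 ← R4 − 9/5·R1.
R2 ← R2 / (41/10).
R1 ← R1 + 2·R2.
R3 ← R3 − 17/10·R2.
R4 ← R4 − 29/15·R2.
R3 ← R3 / (-1547/164).
R1 ← R1 − 45/41·R3.
R2 ← R2 − 2/41·R3.
R4 ← R4 + 1547/492·R3.
Rank is 3 with 4 unknowns, leaving u free.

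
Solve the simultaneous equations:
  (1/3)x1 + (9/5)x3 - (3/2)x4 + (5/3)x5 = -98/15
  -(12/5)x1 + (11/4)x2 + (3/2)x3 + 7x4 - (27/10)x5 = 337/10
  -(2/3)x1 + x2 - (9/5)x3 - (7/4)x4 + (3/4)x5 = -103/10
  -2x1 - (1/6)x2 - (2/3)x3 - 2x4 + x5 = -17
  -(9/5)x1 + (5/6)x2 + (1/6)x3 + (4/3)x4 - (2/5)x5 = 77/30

no solution

Row-reduce:
R1 ← R1 / (1/3).
R2 ← R2 + 12/5·R1.
R3 ← R3 + 2/3·R1.
R4 ← R4 + 2·R1.
R5 ← R5 + 9/5·R1.
R2 ← R2 / (11/4).
R3 ← R3 − 1·R2.
R4 ← R4 + 1/6·R2.
R5 ← R5 − 5/6·R2.
R3 ← R3 / (-951/275).
R1 ← R1 − 27/5·R3.
R2 ← R2 − 1446/275·R3.
R4 ← R4 − 9083/825·R3.
R5 ← R5 − 9083/1650·R3.
R4 ← R4 / (-27837/1268).
R1 ← R1 + 12375/1268·R4.
R2 ← R2 + 4123/634·R4.
R3 ← R3 − 1235/1268·R4.
R5 ← R5 + 27837/2536·R4.
Row 5 reduces to 0 = -1/6, a contradiction. The system is inconsistent.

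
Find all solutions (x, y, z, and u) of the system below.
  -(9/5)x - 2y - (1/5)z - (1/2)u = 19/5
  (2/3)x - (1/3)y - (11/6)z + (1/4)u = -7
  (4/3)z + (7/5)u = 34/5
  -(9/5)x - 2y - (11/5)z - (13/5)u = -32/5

infinitely many solutions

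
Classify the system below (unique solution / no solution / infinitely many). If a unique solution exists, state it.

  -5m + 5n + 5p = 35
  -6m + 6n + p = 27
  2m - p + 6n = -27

m = -6, n = -2, p = 3

Row-reduce the augmented matrix:
R1 ← R1 / (-5).
R2 ← R2 + 6·R1.
R3 ← R3 − 2·R1.
Swap R2 and R3.
R2 ← R2 / (8).
R1 ← R1 + 1·R2.
R3 ← R3 / (-5).
R1 ← R1 + 7/8·R3.
R2 ← R2 − 1/8·R3.
Reading off the reduced rows gives m = -6, n = -2, p = 3.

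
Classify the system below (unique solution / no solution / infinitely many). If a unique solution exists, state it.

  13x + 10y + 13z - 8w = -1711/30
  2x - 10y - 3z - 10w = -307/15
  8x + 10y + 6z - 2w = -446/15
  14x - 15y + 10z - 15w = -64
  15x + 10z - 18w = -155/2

x = -5/2, y = -1/3, z = -2/5, w = 2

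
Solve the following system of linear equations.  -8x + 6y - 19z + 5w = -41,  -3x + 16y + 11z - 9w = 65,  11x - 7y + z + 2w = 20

Row-reduce:
R1 ← R1 / (-8).
R2 ← R2 + 3·R1.
R3 ← R3 − 11·R1.
R2 ← R2 / (55/4).
R1 ← R1 + 3/4·R2.
R3 ← R3 − 5/4·R2.
R3 ← R3 / (-589/22).
R1 ← R1 − 37/11·R3.
R2 ← R2 − 29/22·R3.
Rank is 3 with 4 unknowns, leaving w free.

infinitely many solutions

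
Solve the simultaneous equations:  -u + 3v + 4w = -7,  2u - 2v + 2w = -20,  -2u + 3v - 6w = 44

Row-reduce the augmented matrix:
R1 ← R1 / (-1).
R2 ← R2 − 2·R1.
R3 ← R3 + 2·R1.
R2 ← R2 / (4).
R1 ← R1 + 3·R2.
R3 ← R3 + 3·R2.
R3 ← R3 / (-13/2).
R1 ← R1 − 7/2·R3.
R2 ← R2 − 5/2·R3.
Reading off the reduced rows gives u = -1, v = 4, w = -5.

u = -1, v = 4, w = -5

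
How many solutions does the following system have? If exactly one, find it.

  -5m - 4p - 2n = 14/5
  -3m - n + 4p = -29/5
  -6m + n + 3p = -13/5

m = 0, n = 1, p = -6/5

Row-reduce the augmented matrix:
R1 ← R1 / (-5).
R2 ← R2 + 3·R1.
R3 ← R3 + 6·R1.
R2 ← R2 / (1/5).
R1 ← R1 − 2/5·R2.
R3 ← R3 − 17/5·R2.
R3 ← R3 / (-101).
R1 ← R1 + 12·R3.
R2 ← R2 − 32·R3.
Reading off the reduced rows gives m = 0, n = 1, p = -6/5.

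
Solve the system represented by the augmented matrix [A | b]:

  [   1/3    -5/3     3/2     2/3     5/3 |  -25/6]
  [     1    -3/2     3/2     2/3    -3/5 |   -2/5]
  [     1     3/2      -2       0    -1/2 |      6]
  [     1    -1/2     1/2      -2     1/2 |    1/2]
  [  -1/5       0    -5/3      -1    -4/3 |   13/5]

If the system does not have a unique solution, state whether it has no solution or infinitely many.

Row-reduce the augmented matrix:
R1 ← R1 / (1/3).
R2 ← R2 − 1·R1.
R3 ← R3 − 1·R1.
R4 ← R4 − 1·R1.
R5 ← R5 + 1/5·R1.
R2 ← R2 / (7/2).
R1 ← R1 + 5·R2.
R3 ← R3 − 13/2·R2.
R4 ← R4 − 9/2·R2.
R5 ← R5 + 1·R2.
R3 ← R3 / (-13/14).
R1 ← R1 − 3/14·R3.
R2 ← R2 + 6/7·R3.
R4 ← R4 + 1/7·R3.
R5 ← R5 + 341/210·R3.
R4 ← R4 / (-92/39).
R1 ← R1 − 8/39·R4.
R2 ← R2 + 32/39·R4.
R3 ← R3 + 20/39·R4.
R5 ← R5 + 1061/585·R4.
R5 ← R5 / (-7199/600).
R1 ← R1 + 17/10·R5.
R2 ← R2 + 34/5·R5.
R3 ← R3 + 57/10·R5.
R4 ← R4 + 33/40·R5.
Reading off the reduced rows gives x_1 = 2, x_2 = 1, x_3 = -1, x_4 = 0, x_5 = -1.

x_1 = 2, x_2 = 1, x_3 = -1, x_4 = 0, x_5 = -1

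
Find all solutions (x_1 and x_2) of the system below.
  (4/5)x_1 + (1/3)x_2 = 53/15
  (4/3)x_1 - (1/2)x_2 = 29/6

Row-reduce the augmented matrix:
R1 ← R1 / (4/5).
R2 ← R2 − 4/3·R1.
R2 ← R2 / (-19/18).
R1 ← R1 − 5/12·R2.
Reading off the reduced rows gives x_1 = 4, x_2 = 1.

x_1 = 4, x_2 = 1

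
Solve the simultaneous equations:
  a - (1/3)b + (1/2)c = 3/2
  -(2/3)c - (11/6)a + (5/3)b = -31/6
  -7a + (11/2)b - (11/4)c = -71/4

infinitely many solutions

Row-reduce:
R2 ← R2 + 11/6·R1.
R3 ← R3 + 7·R1.
R2 ← R2 / (19/18).
R1 ← R1 + 1/3·R2.
R3 ← R3 − 19/6·R2.
Rank is 2 with 3 unknowns, leaving c free.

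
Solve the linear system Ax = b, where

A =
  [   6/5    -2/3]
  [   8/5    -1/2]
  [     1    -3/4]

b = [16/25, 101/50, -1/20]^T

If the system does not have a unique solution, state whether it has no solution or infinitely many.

Row-reduce the augmented matrix:
R1 ← R1 / (6/5).
R2 ← R2 − 8/5·R1.
R3 ← R3 − 1·R1.
R2 ← R2 / (7/18).
R1 ← R1 + 5/9·R2.
R3 ← R3 + 7/36·R2.
R3 reduces to 0 = 0, so the extra equation is consistent.
Reading off the reduced rows gives x_1 = 11/5, x_2 = 3.

x_1 = 11/5, x_2 = 3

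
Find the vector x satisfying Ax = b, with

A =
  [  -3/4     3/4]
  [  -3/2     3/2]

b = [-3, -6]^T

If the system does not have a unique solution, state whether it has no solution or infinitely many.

infinitely many solutions

Row-reduce:
R1 ← R1 / (-3/4).
R2 ← R2 + 3/2·R1.
Rank is 1 with 2 unknowns, leaving x_2 free.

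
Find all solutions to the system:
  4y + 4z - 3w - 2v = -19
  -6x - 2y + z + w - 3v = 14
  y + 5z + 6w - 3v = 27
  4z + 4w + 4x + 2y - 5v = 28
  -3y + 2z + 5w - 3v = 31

x = 0, y = 0, z = -3, w = 5, v = -4

Row-reduce the augmented matrix:
Swap R1 and R2.
R1 ← R1 / (-6).
R4 ← R4 − 4·R1.
R2 ← R2 / (4).
R1 ← R1 − 1/3·R2.
R3 ← R3 − 1·R2.
R4 ← R4 − 2/3·R2.
R5 ← R5 + 3·R2.
R3 ← R3 / (4).
R1 ← R1 + 1/2·R3.
R2 ← R2 − 1·R3.
R4 ← R4 − 4·R3.
R5 ← R5 − 5·R3.
R4 ← R4 / (-19/12).
R1 ← R1 − 89/96·R4.
R2 ← R2 + 39/16·R4.
R3 ← R3 − 27/16·R4.
R5 ← R5 + 91/16·R4.
R5 ← R5 / (1033/76).
R1 ← R1 + 317/152·R5.
R2 ← R2 − 497/76·R5.
R3 ← R3 + 385/76·R5.
R4 ← R4 − 50/19·R5.
Reading off the reduced rows gives x = 0, y = 0, z = -3, w = 5, v = -4.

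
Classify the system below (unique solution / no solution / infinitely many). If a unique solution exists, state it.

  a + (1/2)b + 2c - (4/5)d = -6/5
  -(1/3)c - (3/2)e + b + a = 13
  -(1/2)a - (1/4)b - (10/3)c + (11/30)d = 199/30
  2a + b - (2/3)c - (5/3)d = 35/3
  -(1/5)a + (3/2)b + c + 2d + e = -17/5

no solution

Row-reduce:
R2 ← R2 − 1·R1.
R3 ← R3 + 1/2·R1.
R4 ← R4 − 2·R1.
R5 ← R5 + 1/5·R1.
R2 ← R2 / (1/2).
R1 ← R1 − 1/2·R2.
R5 ← R5 − 8/5·R2.
R3 ← R3 / (-7/3).
R1 ← R1 − 13/3·R3.
R2 ← R2 + 14/3·R3.
R4 ← R4 + 14/3·R3.
R5 ← R5 − 133/15·R3.
Swap R4 and R5.
R4 ← R4 / (-127/150).
R1 ← R1 + 349/210·R4.
R2 ← R2 − 5/3·R4.
R3 ← R3 − 1/70·R4.
Row 5 reduces to 0 = 2, a contradiction. The system is inconsistent.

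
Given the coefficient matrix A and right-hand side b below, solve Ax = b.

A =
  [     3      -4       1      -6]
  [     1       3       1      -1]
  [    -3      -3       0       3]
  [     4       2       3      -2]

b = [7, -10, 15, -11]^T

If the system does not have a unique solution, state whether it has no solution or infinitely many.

Row-reduce the augmented matrix:
R1 ← R1 / (3).
R2 ← R2 − 1·R1.
R3 ← R3 + 3·R1.
R4 ← R4 − 4·R1.
R2 ← R2 / (13/3).
R1 ← R1 + 4/3·R2.
R3 ← R3 + 7·R2.
R4 ← R4 − 22/3·R2.
R3 ← R3 / (27/13).
R1 ← R1 − 7/13·R3.
R2 ← R2 − 2/13·R3.
R4 ← R4 − 7/13·R3.
R4 ← R4 / (14/3).
R1 ← R1 + 4/3·R4.
R2 ← R2 − 1/3·R4.
R3 ← R3 + 2/3·R4.
Reading off the reduced rows gives x_1 = -2, x_2 = -3, x_3 = 1, x_4 = 0.

x_1 = -2, x_2 = -3, x_3 = 1, x_4 = 0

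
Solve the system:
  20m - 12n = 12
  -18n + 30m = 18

Row-reduce:
R1 ← R1 / (20).
R2 ← R2 − 30·R1.
Rank is 1 with 2 unknowns, leaving n free.

infinitely many solutions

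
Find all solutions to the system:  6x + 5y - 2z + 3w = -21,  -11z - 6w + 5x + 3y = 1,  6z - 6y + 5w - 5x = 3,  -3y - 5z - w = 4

Row-reduce:
R1 ← R1 / (6).
R2 ← R2 − 5·R1.
R3 ← R3 + 5·R1.
R2 ← R2 / (-7/6).
R1 ← R1 − 5/6·R2.
R3 ← R3 + 11/6·R2.
R4 ← R4 + 3·R2.
R3 ← R3 / (19).
R1 ← R1 + 7·R3.
R2 ← R2 − 8·R3.
R4 ← R4 − 19·R3.
Rank is 3 with 4 unknowns, leaving w free.

infinitely many solutions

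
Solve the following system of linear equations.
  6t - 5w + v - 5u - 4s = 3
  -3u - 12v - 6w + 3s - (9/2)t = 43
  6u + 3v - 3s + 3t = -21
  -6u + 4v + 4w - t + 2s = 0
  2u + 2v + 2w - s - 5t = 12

no solution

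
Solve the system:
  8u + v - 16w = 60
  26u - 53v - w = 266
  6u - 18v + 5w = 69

no solution

Row-reduce:
R1 ← R1 / (8).
R2 ← R2 − 26·R1.
R3 ← R3 − 6·R1.
R2 ← R2 / (-225/4).
R1 ← R1 − 1/8·R2.
R3 ← R3 + 75/4·R2.
Row 3 reduces to 0 = 1/3, a contradiction. The system is inconsistent.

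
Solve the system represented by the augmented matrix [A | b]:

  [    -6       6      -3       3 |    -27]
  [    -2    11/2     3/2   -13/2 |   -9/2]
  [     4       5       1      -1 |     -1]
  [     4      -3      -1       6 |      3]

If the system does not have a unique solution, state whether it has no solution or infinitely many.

Row-reduce:
R1 ← R1 / (-6).
R2 ← R2 + 2·R1.
R3 ← R3 − 4·R1.
R4 ← R4 − 4·R1.
R2 ← R2 / (7/2).
R1 ← R1 + 1·R2.
R3 ← R3 − 9·R2.
R4 ← R4 − 1·R2.
R3 ← R3 / (-52/7).
R1 ← R1 − 17/14·R3.
R2 ← R2 − 5/7·R3.
R4 ← R4 + 26/7·R3.
Row 4 reduces to 0 = -1, a contradiction. The system is inconsistent.

no solution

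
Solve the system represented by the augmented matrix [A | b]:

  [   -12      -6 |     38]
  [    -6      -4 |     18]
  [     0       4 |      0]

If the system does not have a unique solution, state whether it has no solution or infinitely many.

Row-reduce:
R1 ← R1 / (-12).
R2 ← R2 + 6·R1.
R2 ← R2 / (-1).
R1 ← R1 − 1/2·R2.
R3 ← R3 − 4·R2.
Row 3 reduces to 0 = -4, a contradiction. The system is inconsistent.

no solution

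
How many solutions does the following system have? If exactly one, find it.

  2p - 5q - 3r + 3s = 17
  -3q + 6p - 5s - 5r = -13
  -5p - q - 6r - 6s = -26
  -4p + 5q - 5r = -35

p = 0, q = -4, r = 3, s = 2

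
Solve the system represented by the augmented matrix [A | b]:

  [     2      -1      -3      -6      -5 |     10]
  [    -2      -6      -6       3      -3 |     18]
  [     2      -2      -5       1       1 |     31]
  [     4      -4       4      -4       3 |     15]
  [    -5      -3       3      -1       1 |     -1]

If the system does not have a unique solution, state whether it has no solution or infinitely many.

x_1 = 0, x_2 = -2, x_3 = -5, x_4 = -3, x_5 = 5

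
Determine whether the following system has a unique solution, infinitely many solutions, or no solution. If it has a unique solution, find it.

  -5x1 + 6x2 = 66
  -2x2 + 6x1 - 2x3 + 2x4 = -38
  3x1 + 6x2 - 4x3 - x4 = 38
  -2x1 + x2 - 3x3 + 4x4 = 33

Row-reduce the augmented matrix:
R1 ← R1 / (-5).
R2 ← R2 − 6·R1.
R3 ← R3 − 3·R1.
R4 ← R4 + 2·R1.
R2 ← R2 / (26/5).
R1 ← R1 + 6/5·R2.
R3 ← R3 − 48/5·R2.
R4 ← R4 + 7/5·R2.
R3 ← R3 / (-4/13).
R1 ← R1 + 6/13·R3.
R2 ← R2 + 5/13·R3.
R4 ← R4 + 46/13·R3.
R4 ← R4 / (117/2).
R1 ← R1 − 15/2·R4.
R2 ← R2 − 25/4·R4.
R3 ← R3 − 61/4·R4.
Reading off the reduced rows gives x1 = -6, x2 = 6, x3 = -5, x4 = 0.

x1 = -6, x2 = 6, x3 = -5, x4 = 0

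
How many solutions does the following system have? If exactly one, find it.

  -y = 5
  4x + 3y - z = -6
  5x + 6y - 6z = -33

x = 3, y = -5, z = 3

Row-reduce the augmented matrix:
Swap R1 and R2.
R1 ← R1 / (4).
R3 ← R3 − 5·R1.
R2 ← R2 / (-1).
R1 ← R1 − 3/4·R2.
R3 ← R3 − 9/4·R2.
R3 ← R3 / (-19/4).
R1 ← R1 + 1/4·R3.
Reading off the reduced rows gives x = 3, y = -5, z = 3.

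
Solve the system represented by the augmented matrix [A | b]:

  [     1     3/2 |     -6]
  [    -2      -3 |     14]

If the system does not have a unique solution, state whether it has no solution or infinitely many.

Row-reduce:
R2 ← R2 + 2·R1.
Row 2 reduces to 0 = 2, a contradiction. The system is inconsistent.

no solution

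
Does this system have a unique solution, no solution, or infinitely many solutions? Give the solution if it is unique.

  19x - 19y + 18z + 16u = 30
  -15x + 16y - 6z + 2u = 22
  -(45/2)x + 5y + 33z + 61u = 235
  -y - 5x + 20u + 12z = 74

no solution

Row-reduce:
R1 ← R1 / (19).
R2 ← R2 + 15·R1.
R3 ← R3 + 45/2·R1.
R4 ← R4 + 5·R1.
R1 ← R1 + 1·R2.
R3 ← R3 + 35/2·R2.
R4 ← R4 + 6·R2.
R3 ← R3 / (198).
R1 ← R1 − 174/19·R3.
R2 ← R2 − 156/19·R3.
R4 ← R4 − 66·R3.
Row 4 reduces to 0 = -2/3, a contradiction. The system is inconsistent.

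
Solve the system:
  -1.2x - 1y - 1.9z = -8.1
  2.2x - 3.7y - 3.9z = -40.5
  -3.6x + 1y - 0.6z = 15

x = -3, y = 6, z = 3

Row-reduce the augmented matrix:
R1 ← R1 / (-6/5).
R2 ← R2 − 11/5·R1.
R3 ← R3 + 18/5·R1.
R2 ← R2 / (-83/15).
R1 ← R1 − 5/6·R2.
R3 ← R3 − 4·R2.
R3 ← R3 / (-197/830).
R1 ← R1 − 313/664·R3.
R2 ← R2 − 443/332·R3.
Reading off the reduced rows gives x = -3, y = 6, z = 3.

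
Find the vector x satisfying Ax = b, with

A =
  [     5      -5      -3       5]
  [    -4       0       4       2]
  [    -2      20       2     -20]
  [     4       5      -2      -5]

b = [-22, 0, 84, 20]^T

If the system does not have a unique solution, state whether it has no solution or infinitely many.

infinitely many solutions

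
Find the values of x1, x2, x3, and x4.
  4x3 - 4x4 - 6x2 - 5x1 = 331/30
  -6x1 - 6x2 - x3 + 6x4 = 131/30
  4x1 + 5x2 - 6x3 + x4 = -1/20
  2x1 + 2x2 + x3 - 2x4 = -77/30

x1 = -3, x2 = 3/4, x3 = -5/3, x4 = -9/5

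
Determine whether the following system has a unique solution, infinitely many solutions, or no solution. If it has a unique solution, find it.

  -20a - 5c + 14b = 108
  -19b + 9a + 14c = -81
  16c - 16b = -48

Row-reduce the augmented matrix:
R1 ← R1 / (-20).
R2 ← R2 − 9·R1.
R2 ← R2 / (-127/10).
R1 ← R1 + 7/10·R2.
R3 ← R3 + 16·R2.
R3 ← R3 / (152/127).
R1 ← R1 + 101/254·R3.
R2 ← R2 + 235/254·R3.
Reading off the reduced rows gives a = -6, b = -3, c = -6.

a = -6, b = -3, c = -6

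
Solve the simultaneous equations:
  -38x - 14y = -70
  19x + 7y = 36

no solution

Row-reduce:
R1 ← R1 / (-38).
R2 ← R2 − 19·R1.
Row 2 reduces to 0 = 1, a contradiction. The system is inconsistent.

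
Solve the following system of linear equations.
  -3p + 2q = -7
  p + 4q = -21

Row-reduce the augmented matrix:
R1 ← R1 / (-3).
R2 ← R2 − 1·R1.
R2 ← R2 / (14/3).
R1 ← R1 + 2/3·R2.
Reading off the reduced rows gives p = -1, q = -5.

p = -1, q = -5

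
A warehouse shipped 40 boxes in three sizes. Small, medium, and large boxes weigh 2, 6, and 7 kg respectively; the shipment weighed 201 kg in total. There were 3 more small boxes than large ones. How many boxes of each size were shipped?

small boxes: 12, medium boxes: 19, large boxes: 9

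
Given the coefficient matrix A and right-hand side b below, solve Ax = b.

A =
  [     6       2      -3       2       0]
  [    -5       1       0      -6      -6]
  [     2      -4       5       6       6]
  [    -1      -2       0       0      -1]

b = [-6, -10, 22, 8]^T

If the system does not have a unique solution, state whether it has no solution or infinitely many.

Row-reduce:
R1 ← R1 / (6).
R2 ← R2 + 5·R1.
R3 ← R3 − 2·R1.
R4 ← R4 + 1·R1.
R2 ← R2 / (8/3).
R1 ← R1 − 1/3·R2.
R3 ← R3 + 14/3·R2.
R4 ← R4 + 5/3·R2.
R3 ← R3 / (13/8).
R1 ← R1 + 3/16·R3.
R2 ← R2 + 15/16·R3.
R4 ← R4 + 33/16·R3.
R4 ← R4 / (-68/13).
R1 ← R1 − 8/13·R4.
R2 ← R2 + 38/13·R4.
R3 ← R3 + 18/13·R4.
Rank is 4 with 5 unknowns, leaving x_5 free.

infinitely many solutions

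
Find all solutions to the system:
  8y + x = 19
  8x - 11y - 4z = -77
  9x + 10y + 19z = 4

Row-reduce the augmented matrix:
R2 ← R2 − 8·R1.
R3 ← R3 − 9·R1.
R2 ← R2 / (-75).
R1 ← R1 − 8·R2.
R3 ← R3 + 62·R2.
R3 ← R3 / (1673/75).
R1 ← R1 + 32/75·R3.
R2 ← R2 − 4/75·R3.
Reading off the reduced rows gives x = -5, y = 3, z = 1.

x = -5, y = 3, z = 1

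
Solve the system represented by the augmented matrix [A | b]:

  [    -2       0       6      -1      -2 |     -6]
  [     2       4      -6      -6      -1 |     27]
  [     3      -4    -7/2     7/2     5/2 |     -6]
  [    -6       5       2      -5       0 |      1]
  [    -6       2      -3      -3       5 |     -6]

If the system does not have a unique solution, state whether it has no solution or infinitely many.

Row-reduce:
R1 ← R1 / (-2).
R2 ← R2 − 2·R1.
R3 ← R3 − 3·R1.
R4 ← R4 + 6·R1.
R5 ← R5 + 6·R1.
R2 ← R2 / (4).
R3 ← R3 + 4·R2.
R4 ← R4 − 5·R2.
R5 ← R5 − 2·R2.
R3 ← R3 / (11/2).
R1 ← R1 + 3·R3.
R4 ← R4 + 16·R3.
R5 ← R5 + 21·R3.
R4 ← R4 / (-343/44).
R1 ← R1 + 49/22·R4.
R2 ← R2 + 7/4·R4.
R3 ← R3 + 10/11·R4.
R5 ← R5 + 343/22·R4.
Row 5 reduces to 0 = 4, a contradiction. The system is inconsistent.

no solution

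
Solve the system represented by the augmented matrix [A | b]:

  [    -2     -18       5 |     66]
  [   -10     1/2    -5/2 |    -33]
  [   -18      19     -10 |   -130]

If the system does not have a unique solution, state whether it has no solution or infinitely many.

Row-reduce:
R1 ← R1 / (-2).
R2 ← R2 + 10·R1.
R3 ← R3 + 18·R1.
R2 ← R2 / (181/2).
R1 ← R1 − 9·R2.
R3 ← R3 − 181·R2.
Row 3 reduces to 0 = 2, a contradiction. The system is inconsistent.

no solution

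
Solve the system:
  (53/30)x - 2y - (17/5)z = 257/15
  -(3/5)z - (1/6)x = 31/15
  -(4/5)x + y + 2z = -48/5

Row-reduce:
R1 ← R1 / (53/30).
R2 ← R2 + 1/6·R1.
R3 ← R3 + 4/5·R1.
R2 ← R2 / (-10/53).
R1 ← R1 + 60/53·R2.
R3 ← R3 − 5/53·R2.
Rank is 2 with 3 unknowns, leaving z free.

infinitely many solutions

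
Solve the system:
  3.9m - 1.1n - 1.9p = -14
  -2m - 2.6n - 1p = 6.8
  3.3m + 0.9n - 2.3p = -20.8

m = -2, n = -3, p = 5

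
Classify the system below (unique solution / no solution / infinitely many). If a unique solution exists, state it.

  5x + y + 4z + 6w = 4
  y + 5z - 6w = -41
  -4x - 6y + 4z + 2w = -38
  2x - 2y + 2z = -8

Row-reduce the augmented matrix:
R1 ← R1 / (5).
R3 ← R3 + 4·R1.
R4 ← R4 − 2·R1.
R1 ← R1 − 1/5·R2.
R3 ← R3 + 26/5·R2.
R4 ← R4 + 12/5·R2.
R3 ← R3 / (166/5).
R1 ← R1 + 1/5·R3.
R2 ← R2 − 5·R3.
R4 ← R4 − 62/5·R3.
R4 ← R4 / (-638/83).
R1 ← R1 − 187/83·R4.
R2 ← R2 + 193/83·R4.
R3 ← R3 + 61/83·R4.
Reading off the reduced rows gives x = 3, y = 1, z = -6, w = 2.

x = 3, y = 1, z = -6, w = 2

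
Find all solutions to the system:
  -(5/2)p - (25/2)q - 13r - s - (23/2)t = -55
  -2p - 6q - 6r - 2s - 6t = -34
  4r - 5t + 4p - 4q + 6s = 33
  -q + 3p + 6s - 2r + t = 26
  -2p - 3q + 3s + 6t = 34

Row-reduce:
R1 ← R1 / (-5/2).
R2 ← R2 + 2·R1.
R3 ← R3 − 4·R1.
R4 ← R4 − 3·R1.
R5 ← R5 + 2·R1.
R2 ← R2 / (4).
R1 ← R1 − 5·R2.
R3 ← R3 + 24·R2.
R4 ← R4 + 16·R2.
R5 ← R5 − 7·R2.
R3 ← R3 / (48/5).
R1 ← R1 + 3/10·R3.
R2 ← R2 − 11/10·R3.
R5 ← R5 − 27/10·R3.
Swap R4 and R5.
R4 ← R4 / (107/16).
R1 ← R1 − 29/16·R4.
R2 ← R2 − 1/48·R4.
R3 ← R3 + 7/24·R4.
Rank is 4 with 5 unknowns, leaving t free.

infinitely many solutions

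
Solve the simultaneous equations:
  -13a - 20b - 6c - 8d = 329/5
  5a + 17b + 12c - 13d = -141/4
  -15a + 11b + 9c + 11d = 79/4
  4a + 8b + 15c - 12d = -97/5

a = -13/5, b = -3/2, c = 0, d = -1/4

Row-reduce the augmented matrix:
R1 ← R1 / (-13).
R2 ← R2 − 5·R1.
R3 ← R3 + 15·R1.
R4 ← R4 − 4·R1.
R2 ← R2 / (121/13).
R1 ← R1 − 20/13·R2.
R3 ← R3 − 443/13·R2.
R4 ← R4 − 24/13·R2.
R3 ← R3 / (-2367/121).
R1 ← R1 + 138/121·R3.
R2 ← R2 − 126/121·R3.
R4 ← R4 − 1359/121·R3.
R4 ← R4 / (8978/263).
R1 ← R1 + 352/263·R4.
R2 ← R2 − 653/263·R4.
R3 ← R3 + 3190/789·R4.
Reading off the reduced rows gives a = -13/5, b = -3/2, c = 0, d = -1/4.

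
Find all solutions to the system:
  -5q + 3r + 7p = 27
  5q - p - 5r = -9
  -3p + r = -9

infinitely many solutions

Row-reduce:
R1 ← R1 / (7).
R2 ← R2 + 1·R1.
R3 ← R3 + 3·R1.
R2 ← R2 / (30/7).
R1 ← R1 + 5/7·R2.
R3 ← R3 + 15/7·R2.
Rank is 2 with 3 unknowns, leaving r free.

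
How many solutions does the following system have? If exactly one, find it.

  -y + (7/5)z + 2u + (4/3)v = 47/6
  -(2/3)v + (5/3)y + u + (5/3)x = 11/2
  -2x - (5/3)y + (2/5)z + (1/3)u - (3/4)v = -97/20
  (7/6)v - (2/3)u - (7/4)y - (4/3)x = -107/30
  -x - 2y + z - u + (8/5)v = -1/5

x = 14/5, y = 0, z = 5/2, u = 3/2, v = 1

Row-reduce the augmented matrix:
Swap R1 and R2.
R1 ← R1 / (5/3).
R3 ← R3 + 2·R1.
R4 ← R4 + 4/3·R1.
R5 ← R5 + 1·R1.
R2 ← R2 / (-1).
R1 ← R1 − 1·R2.
R3 ← R3 − 1/3·R2.
R4 ← R4 + 5/12·R2.
R5 ← R5 + 1·R2.
R3 ← R3 / (13/15).
R1 ← R1 − 7/5·R3.
R2 ← R2 + 7/5·R3.
R4 ← R4 + 7/12·R3.
R5 ← R5 + 2/5·R3.
R4 ← R4 / (203/260).
R1 ← R1 + 62/65·R4.
R2 ← R2 − 101/65·R4.
R3 ← R3 − 33/13·R4.
R5 ← R5 + 18/13·R4.
R5 ← R5 / (-794/435).
R1 ← R1 − 221/116·R5.
R2 ← R2 + 52/29·R5.
R3 ← R3 − 155/174·R5.
R4 ← R4 + 99/116·R5.
Reading off the reduced rows gives x = 14/5, y = 0, z = 5/2, u = 3/2, v = 1.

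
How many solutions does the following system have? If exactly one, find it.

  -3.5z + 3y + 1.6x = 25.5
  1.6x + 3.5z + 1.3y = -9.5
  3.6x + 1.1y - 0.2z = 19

x = 5, y = 0, z = -5

Row-reduce the augmented matrix:
R1 ← R1 / (8/5).
R2 ← R2 − 8/5·R1.
R3 ← R3 − 18/5·R1.
R2 ← R2 / (-17/10).
R1 ← R1 − 15/8·R2.
R3 ← R3 + 113/20·R2.
R3 ← R3 / (-10601/680).
R1 ← R1 − 1505/272·R3.
R2 ← R2 + 70/17·R3.
Reading off the reduced rows gives x = 5, y = 0, z = -5.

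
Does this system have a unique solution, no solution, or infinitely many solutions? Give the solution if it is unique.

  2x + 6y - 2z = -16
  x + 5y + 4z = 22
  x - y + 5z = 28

x = -2, y = 0, z = 6

Row-reduce the augmented matrix:
R1 ← R1 / (2).
R2 ← R2 − 1·R1.
R3 ← R3 − 1·R1.
R2 ← R2 / (2).
R1 ← R1 − 3·R2.
R3 ← R3 + 4·R2.
R3 ← R3 / (16).
R1 ← R1 + 17/2·R3.
R2 ← R2 − 5/2·R3.
Reading off the reduced rows gives x = -2, y = 0, z = 6.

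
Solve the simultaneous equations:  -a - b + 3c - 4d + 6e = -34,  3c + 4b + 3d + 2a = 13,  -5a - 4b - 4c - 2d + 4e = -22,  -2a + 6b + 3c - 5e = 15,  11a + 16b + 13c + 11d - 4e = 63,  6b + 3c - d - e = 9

Row-reduce:
R1 ← R1 / (-1).
R2 ← R2 − 2·R1.
R3 ← R3 + 5·R1.
R4 ← R4 + 2·R1.
R5 ← R5 − 11·R1.
R2 ← R2 / (2).
R1 ← R1 − 1·R2.
R3 ← R3 − 1·R2.
R4 ← R4 − 8·R2.
R5 ← R5 − 5·R2.
R6 ← R6 − 6·R2.
R3 ← R3 / (-47/2).
R1 ← R1 + 15/2·R3.
R2 ← R2 − 9/2·R3.
R4 ← R4 + 39·R3.
R5 ← R5 − 47/2·R3.
R6 ← R6 + 24·R3.
R4 ← R4 / (-283/47).
R1 ← R1 + 2/47·R4.
R2 ← R2 − 67/47·R4.
R3 ← R3 + 41/47·R4.
R6 ← R6 + 326/47·R4.
Swap R5 and R6.
R5 ← R5 / (2655/283).
R1 ← R1 + 482/283·R5.
R2 ← R2 + 833/283·R5.
R3 ← R3 − 873/283·R5.
R4 ← R4 − 559/283·R5.
Row 6 reduces to 0 = 2, a contradiction. The system is inconsistent.

no solution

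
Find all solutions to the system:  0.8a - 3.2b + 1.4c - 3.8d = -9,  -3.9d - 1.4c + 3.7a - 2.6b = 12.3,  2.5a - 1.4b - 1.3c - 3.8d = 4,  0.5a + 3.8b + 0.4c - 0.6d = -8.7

a = 5, b = -2, c = -3, d = 4

Row-reduce the augmented matrix:
R1 ← R1 / (4/5).
R2 ← R2 − 37/10·R1.
R3 ← R3 − 5/2·R1.
R4 ← R4 − 1/2·R1.
R2 ← R2 / (61/5).
R1 ← R1 + 4·R2.
R3 ← R3 − 43/5·R2.
R4 ← R4 − 29/5·R2.
R3 ← R3 / (-151/1220).
R1 ← R1 + 203/244·R3.
R2 ← R2 + 315/488·R3.
R4 ← R4 − 997/305·R3.
R4 ← R4 / (-69539/1510).
R1 ← R1 − 1548/151·R4.
R2 ← R2 − 2803/302·R4.
R3 ← R3 − 1909/151·R4.
Reading off the reduced rows gives a = 5, b = -2, c = -3, d = 4.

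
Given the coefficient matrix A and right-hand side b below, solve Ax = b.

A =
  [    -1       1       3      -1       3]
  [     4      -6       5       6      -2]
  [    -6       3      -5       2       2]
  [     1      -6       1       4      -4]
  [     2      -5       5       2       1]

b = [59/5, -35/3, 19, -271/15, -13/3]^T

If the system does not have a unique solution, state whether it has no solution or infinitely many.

x_1 = -4/3, x_2 = 2, x_3 = 3/5, x_4 = 4/3, x_5 = 8/3

Row-reduce the augmented matrix:
R1 ← R1 / (-1).
R2 ← R2 − 4·R1.
R3 ← R3 + 6·R1.
R4 ← R4 − 1·R1.
R5 ← R5 − 2·R1.
R2 ← R2 / (-2).
R1 ← R1 + 1·R2.
R3 ← R3 + 3·R2.
R4 ← R4 + 5·R2.
R5 ← R5 + 3·R2.
R3 ← R3 / (-97/2).
R1 ← R1 + 23/2·R3.
R2 ← R2 + 17/2·R3.
R4 ← R4 + 77/2·R3.
R5 ← R5 + 29/2·R3.
R4 ← R4 / (-579/97).
R1 ← R1 + 115/97·R4.
R2 ← R2 + 182/97·R4.
R3 ← R3 + 10/97·R4.
R5 ← R5 + 436/97·R4.
R5 ← R5 / (447/193).
R1 ← R1 + 72/193·R5.
R2 ← R2 − 168/193·R5.
R3 ← R3 − 128/193·R5.
R4 ← R4 − 45/193·R5.
Reading off the reduced rows gives x_1 = -4/3, x_2 = 2, x_3 = 3/5, x_4 = 4/3, x_5 = 8/3.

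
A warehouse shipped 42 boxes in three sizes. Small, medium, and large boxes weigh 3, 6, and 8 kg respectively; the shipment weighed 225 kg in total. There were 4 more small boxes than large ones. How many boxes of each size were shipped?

Let s = small boxes, m = medium boxes, l = large boxes.
  s + m + l = 42
  3s + 6m + 8l = 225
  -l + s = 4
Row-reduce the augmented matrix:
R2 ← R2 − 3·R1.
R3 ← R3 − 1·R1.
R2 ← R2 / (3).
R1 ← R1 − 1·R2.
R3 ← R3 + 1·R2.
R3 ← R3 / (-1/3).
R1 ← R1 + 2/3·R3.
R2 ← R2 − 5/3·R3.
Reading off the reduced rows gives s = 19, m = 8, l = 15.

small boxes: 19, medium boxes: 8, large boxes: 15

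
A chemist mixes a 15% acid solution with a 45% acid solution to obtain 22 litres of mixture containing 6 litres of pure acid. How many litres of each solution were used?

Let a = litres of solution A, b = litres of solution B.
  a + b = 22
  (3/20)a + (9/20)b = 6
Row-reduce the augmented matrix:
R2 ← R2 − 3/20·R1.
R2 ← R2 / (3/10).
R1 ← R1 − 1·R2.
Reading off the reduced rows gives a = 13, b = 9.

litres of solution A: 13, litres of solution B: 9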